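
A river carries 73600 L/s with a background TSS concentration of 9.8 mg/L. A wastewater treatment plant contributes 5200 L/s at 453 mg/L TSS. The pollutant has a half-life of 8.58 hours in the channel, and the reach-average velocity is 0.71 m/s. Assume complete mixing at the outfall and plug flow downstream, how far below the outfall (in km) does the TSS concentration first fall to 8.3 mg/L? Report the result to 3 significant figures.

49.0 km

Flow-weighted average: C = (73600·9.800 + 5200·453.0) / 78800 = 3077000/78800 = 39.05 mg/L.
Half-life 8.58 h → k = ln 2 / 8.58 = 0.08079 h⁻¹ = 1.939 d⁻¹.
Set 39.05·exp(−k·t) = 8.3 → t = ln(39.05/8.3)/k = 69000 s = 19.17 h.
Distance = v·t = 0.71·69000 = 48990 m = 48.99 km.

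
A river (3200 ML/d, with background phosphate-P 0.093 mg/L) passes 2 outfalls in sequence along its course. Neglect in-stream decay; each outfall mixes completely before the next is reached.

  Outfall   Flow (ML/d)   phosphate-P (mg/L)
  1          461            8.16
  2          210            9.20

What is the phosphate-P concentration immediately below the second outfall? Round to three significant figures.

1.55 mg/L

Outfall 1: combined Q = 3661 ML/d; C = (3200·0.09300 + 461.0·8.160)/3661 = 1.109 mg/L.
Outfall 2: combined Q = 3871 ML/d; C = (3661·1.109 + 210.0·9.200)/3871 = 1.548 mg/L.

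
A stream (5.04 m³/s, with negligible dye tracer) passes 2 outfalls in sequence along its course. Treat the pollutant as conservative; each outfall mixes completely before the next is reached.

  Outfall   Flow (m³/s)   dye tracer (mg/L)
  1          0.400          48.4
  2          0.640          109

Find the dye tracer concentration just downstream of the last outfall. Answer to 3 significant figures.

14.7 mg/L

Below outfall 1: Q → 5.440 m³/s, C = (5.040·0 + 0.4000·48.40)/5.440 = 3.559 mg/L.
Below outfall 2: Q → 6.080 m³/s, C = (5.440·3.559 + 0.6400·109.0)/6.080 = 14.66 mg/L.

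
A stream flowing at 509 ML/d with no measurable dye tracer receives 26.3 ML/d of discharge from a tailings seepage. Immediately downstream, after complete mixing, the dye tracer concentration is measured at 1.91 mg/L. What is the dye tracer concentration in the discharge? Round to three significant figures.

Mass balance: 509.0·0 + 26.30·Cₑ = 535.3·1.910
→ Cₑ = (535.3·1.910 − 509.0·0) / 26.30 = 38.88 mg/L.

38.9 mg/L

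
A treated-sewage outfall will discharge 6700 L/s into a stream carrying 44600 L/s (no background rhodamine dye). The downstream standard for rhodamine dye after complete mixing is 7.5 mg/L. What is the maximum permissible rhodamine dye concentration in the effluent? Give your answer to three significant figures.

At the limit, (Qr·Cr + Qe·Cₑ)/(Qr + Qe) = 7.5:
Cₑ = (51300·7.5 − 44600·0) / 6700 = 57.43 mg/L.

57.4 mg/L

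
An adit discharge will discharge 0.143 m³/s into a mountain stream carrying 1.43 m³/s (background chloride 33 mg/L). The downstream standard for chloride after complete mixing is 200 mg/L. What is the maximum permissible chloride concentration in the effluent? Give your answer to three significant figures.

At the limit, (Qr·Cr + Qe·Cₑ)/(Qr + Qe) = 200:
Cₑ = (1.573·200 − 1.430·33.00) / 0.1430 = 1870 mg/L.

1870 mg/L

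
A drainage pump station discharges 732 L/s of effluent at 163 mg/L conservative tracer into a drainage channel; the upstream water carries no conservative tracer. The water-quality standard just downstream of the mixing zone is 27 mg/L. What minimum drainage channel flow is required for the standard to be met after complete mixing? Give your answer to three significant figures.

Set C_mix = 27: (Q·0 + 732.0·163.0) / (Q + 732.0) = 27
→ Q = 732.0·(163.0 − 27)/(27 − 0) = 3687 L/s.

3690 L/s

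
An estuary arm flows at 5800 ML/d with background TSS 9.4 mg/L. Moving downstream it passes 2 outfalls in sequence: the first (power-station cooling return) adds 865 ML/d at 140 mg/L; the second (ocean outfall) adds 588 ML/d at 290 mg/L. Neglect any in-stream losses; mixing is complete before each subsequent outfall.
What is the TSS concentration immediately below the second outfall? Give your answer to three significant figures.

47.7 mg/L

Below outfall 1: Q → 6665 ML/d, C = (5800·9.400 + 865.0·140.0)/6665 = 26.35 mg/L.
Below outfall 2: Q → 7253 ML/d, C = (6665·26.35 + 588.0·290.0)/7253 = 47.72 mg/L.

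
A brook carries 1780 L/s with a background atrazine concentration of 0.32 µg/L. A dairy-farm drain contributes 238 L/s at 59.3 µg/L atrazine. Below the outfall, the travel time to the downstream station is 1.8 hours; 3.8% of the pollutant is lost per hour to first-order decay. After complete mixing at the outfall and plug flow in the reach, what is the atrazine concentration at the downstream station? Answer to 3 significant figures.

Mixed concentration C = ΣQC/ΣQ = (1780·0.3200 + 238.0·59.30) / 2018 = 14680/2018 = 7.276 µg/L.
3.8%/h lost → k = −ln(1 − 0.038) = 0.03874 h⁻¹.
Applying C = C₀e^(−kt): 7.276 × 0.9326 = 6.786 µg/L.

6.79 µg/L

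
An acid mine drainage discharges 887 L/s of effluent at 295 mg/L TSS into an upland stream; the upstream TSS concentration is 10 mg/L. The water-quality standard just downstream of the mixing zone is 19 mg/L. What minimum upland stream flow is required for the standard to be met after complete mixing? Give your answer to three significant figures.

27200 L/s

Set C_mix = 19: (Q·10.00 + 887.0·295.0) / (Q + 887.0) = 19
→ Q = 887.0·(295.0 − 19)/(19 − 10.00) = 27200 L/s.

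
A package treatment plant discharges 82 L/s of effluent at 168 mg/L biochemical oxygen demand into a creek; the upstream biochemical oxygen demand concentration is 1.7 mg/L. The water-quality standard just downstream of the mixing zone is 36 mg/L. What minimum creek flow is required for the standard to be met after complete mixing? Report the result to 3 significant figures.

316 L/s

Set C_mix = 36: (Q·1.700 + 82.00·168.0) / (Q + 82.00) = 36
→ Q = 82.00·(168.0 − 36)/(36 − 1.700) = 315.6 L/s.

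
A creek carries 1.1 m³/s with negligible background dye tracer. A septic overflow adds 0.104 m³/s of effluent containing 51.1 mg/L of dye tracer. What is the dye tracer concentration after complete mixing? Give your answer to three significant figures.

4.41 mg/L

After mixing, C = (1.100·0 + 0.1040·51.10) / 1.204 = 5.314/1.204 = 4.414 mg/L.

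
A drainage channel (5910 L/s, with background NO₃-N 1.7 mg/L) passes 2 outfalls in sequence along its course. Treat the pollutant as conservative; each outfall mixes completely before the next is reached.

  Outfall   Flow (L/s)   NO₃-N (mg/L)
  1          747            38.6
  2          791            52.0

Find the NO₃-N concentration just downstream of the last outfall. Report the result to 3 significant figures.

Outfall 1: combined Q = 6657 L/s; C = (5910·1.700 + 747.0·38.60)/6657 = 5.841 mg/L.
Outfall 2: combined Q = 7448 L/s; C = (6657·5.841 + 791.0·52.00)/7448 = 10.74 mg/L.

10.7 mg/L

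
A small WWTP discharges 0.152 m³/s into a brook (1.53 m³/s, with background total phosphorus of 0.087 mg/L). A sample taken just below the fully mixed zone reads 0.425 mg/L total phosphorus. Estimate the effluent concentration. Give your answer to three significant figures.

3.83 mg/L

Mass balance: 1.530·0.08700 + 0.1520·Cₑ = 1.682·0.4250
→ Cₑ = (1.682·0.4250 − 1.530·0.08700) / 0.1520 = 3.827 mg/L.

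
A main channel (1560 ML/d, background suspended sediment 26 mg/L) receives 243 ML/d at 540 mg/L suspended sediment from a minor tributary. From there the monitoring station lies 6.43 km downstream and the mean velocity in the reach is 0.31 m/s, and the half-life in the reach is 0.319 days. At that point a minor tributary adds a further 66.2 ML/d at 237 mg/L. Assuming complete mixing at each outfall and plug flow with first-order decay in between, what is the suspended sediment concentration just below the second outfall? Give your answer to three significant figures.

Mass balance: C = (1560·26.00 + 243.0·540.0) / 1803 = 171800/1803 = 95.27 mg/L; combined flow 1803 ML/d.
Travel time t = 6.43·1000 / 0.31 = 20740 s = 5.762 h.
Half-life 0.319 d → k = ln 2 / 0.319 = 2.173 d⁻¹.
Decay over the reach: 95.27·exp(−kt) = 95.27·0.5935 = 56.55 mg/L.
Second outfall: C = (1803·56.55 + 66.20·237.0)/1869 = 62.94 mg/L.

62.9 mg/L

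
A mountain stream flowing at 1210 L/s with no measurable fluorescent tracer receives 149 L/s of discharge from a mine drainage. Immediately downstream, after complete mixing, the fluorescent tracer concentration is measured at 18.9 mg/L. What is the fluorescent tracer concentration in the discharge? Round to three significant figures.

Mass balance: 1210·0 + 149.0·Cₑ = 1359·18.90
→ Cₑ = (1359·18.90 − 1210·0) / 149.0 = 172.4 mg/L.

172 mg/L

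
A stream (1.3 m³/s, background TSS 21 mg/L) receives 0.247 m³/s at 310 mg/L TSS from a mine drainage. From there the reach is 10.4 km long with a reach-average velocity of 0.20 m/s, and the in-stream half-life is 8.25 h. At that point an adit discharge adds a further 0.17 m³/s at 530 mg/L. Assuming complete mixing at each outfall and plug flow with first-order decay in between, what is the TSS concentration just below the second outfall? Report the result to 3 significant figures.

70.5 mg/L

Mixed concentration C = ΣQC/ΣQ = (1.300·21.00 + 0.2470·310.0) / 1.547 = 103.9/1.547 = 67.14 mg/L; combined flow 1.547 m³/s.
Travel time t = 10.4·1000 / 0.20 = 52000 s = 14.44 h.
Half-life 8.25 h → k = ln 2 / 8.25 = 0.08402 h⁻¹ = 2.016 d⁻¹.
First-order decay: C = 67.14·exp(−k·t) = 67.14·0.2971 = 19.95 mg/L.
At the second outfall, C = (1.547·19.95 + 0.1700·530.0) / (1.547 + 0.1700) = 70.45 mg/L.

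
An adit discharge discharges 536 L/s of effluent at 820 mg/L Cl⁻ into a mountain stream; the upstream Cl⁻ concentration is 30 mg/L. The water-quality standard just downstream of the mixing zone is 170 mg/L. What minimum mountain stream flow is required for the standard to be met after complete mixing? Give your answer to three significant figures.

Set C_mix = 170: (Q·30.00 + 536.0·820.0) / (Q + 536.0) = 170
→ Q = 536.0·(820.0 − 170)/(170 − 30.00) = 2489 L/s.

2490 L/s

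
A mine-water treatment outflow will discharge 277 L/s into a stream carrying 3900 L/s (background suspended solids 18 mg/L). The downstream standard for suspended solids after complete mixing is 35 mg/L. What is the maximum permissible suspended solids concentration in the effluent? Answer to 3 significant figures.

At the limit, (Qr·Cr + Qe·Cₑ)/(Qr + Qe) = 35:
Cₑ = (4177·35 − 3900·18.00) / 277.0 = 274.4 mg/L.

274 mg/L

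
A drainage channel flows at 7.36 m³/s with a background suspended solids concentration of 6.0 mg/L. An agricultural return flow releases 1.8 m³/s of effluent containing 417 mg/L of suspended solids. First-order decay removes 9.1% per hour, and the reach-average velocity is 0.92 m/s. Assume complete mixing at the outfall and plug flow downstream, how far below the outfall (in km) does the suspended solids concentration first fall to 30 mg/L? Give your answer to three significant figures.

Mass balance: C = (7.360·6.000 + 1.800·417.0) / 9.160 = 794.8/9.160 = 86.76 mg/L.
9.1%/h lost → k = −ln(1 − 0.091) = 0.09541 h⁻¹.
Set 86.76·exp(−k·t) = 30 → t = ln(86.76/30)/k = 40070 s = 11.13 h.
Distance = v·t = 0.92·40070 = 36870 m = 36.87 km.

36.9 km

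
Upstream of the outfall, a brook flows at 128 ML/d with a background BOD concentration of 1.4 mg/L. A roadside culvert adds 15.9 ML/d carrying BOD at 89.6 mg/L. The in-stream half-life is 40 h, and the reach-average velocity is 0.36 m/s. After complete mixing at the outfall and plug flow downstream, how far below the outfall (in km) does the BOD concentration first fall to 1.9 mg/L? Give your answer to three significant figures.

132 km

Flow-weighted average: C = (128.0·1.400 + 15.90·89.60) / 143.9 = 1604/143.9 = 11.15 mg/L.
Half-life 40 h → k = ln 2 / 40 = 0.01733 h⁻¹ = 0.4159 d⁻¹.
Set 11.15·exp(−k·t) = 1.9 → t = ln(11.15/1.9)/k = 367500 s = 102.1 h.
Distance = v·t = 0.36·367500 = 132300 m = 132.3 km.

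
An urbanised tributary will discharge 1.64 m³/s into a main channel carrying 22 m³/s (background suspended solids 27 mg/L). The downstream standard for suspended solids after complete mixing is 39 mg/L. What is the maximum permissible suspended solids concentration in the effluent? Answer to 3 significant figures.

200 mg/L

At the limit, (Qr·Cr + Qe·Cₑ)/(Qr + Qe) = 39:
Cₑ = (23.64·39 − 22.00·27.00) / 1.640 = 200.0 mg/L.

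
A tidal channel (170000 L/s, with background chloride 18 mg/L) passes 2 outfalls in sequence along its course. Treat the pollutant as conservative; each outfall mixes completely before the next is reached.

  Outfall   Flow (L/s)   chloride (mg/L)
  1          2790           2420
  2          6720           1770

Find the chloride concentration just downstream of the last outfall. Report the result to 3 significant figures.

121 mg/L

After outfall 1: Q = 170000 + 2790 = 172800 L/s; C = (170000·18.00 + 2790·2420)/172800 = 56.78 mg/L.
After outfall 2: Q = 172800 + 6720 = 179500 L/s; C = (172800·56.78 + 6720·1770)/179500 = 120.9 mg/L.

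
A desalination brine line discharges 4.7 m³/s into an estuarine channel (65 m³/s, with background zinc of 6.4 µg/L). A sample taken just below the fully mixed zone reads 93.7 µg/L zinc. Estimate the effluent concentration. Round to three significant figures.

1300 µg/L

Mass balance: 65.00·6.400 + 4.700·Cₑ = 69.70·93.70
→ Cₑ = (69.70·93.70 − 65.00·6.400) / 4.700 = 1301 µg/L.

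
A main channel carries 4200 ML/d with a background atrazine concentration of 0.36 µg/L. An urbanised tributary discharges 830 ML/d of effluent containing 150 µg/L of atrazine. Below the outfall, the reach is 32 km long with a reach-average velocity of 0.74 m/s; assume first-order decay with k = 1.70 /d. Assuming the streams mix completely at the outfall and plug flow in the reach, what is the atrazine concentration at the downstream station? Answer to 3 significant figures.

10.7 µg/L

Mixed concentration C = ΣQC/ΣQ = (4200·0.3600 + 830.0·150.0) / 5030 = 126000/5030 = 25.05 µg/L.
Travel time t = 32·1000 / 0.74 = 43240 s = 12.01 h.
First-order decay: C = 25.05·exp(−k·t) = 25.05·0.4271 = 10.70 µg/L.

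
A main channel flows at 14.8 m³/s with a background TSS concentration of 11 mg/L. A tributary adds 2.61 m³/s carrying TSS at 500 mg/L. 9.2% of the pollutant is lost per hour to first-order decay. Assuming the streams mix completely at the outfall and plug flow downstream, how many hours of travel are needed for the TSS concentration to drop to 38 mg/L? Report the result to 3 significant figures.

8.26 h

Conservation of mass: C = (14.80·11.00 + 2.610·500.0) / 17.41 = 1468/17.41 = 84.31 mg/L.
9.2%/h lost → k = −ln(1 − 0.092) = 0.09651 h⁻¹.
84.31·exp(−k·t) = 38 → t = ln(84.31/38)/k = 29730 s = 8.257 h.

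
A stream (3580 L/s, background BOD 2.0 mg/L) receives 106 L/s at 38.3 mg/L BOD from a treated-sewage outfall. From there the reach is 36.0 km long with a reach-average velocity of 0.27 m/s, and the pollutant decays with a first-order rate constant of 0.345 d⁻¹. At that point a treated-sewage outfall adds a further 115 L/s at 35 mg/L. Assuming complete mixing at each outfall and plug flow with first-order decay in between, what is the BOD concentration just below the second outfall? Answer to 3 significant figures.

Mass balance: C = (3580·2.000 + 106.0·38.30) / 3686 = 11220/3686 = 3.044 mg/L; combined flow 3686 L/s.
Travel time t = 36.0·1000 / 0.27 = 133300 s = 37.04 h.
After decay, C = 3.044 × e^(−kt) = 3.044 × 0.5872 = 1.787 mg/L.
Second outfall: C = (3686·1.787 + 115.0·35.00)/3801 = 2.792 mg/L.

2.79 mg/L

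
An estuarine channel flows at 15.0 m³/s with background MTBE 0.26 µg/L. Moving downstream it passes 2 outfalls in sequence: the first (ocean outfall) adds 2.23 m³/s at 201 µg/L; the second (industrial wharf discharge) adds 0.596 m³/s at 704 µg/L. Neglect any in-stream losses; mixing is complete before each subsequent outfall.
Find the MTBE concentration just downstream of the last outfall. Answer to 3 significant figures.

48.9 µg/L

Outfall 1: combined Q = 17.23 m³/s; C = (15.00·0.2600 + 2.230·201.0)/17.23 = 26.24 µg/L.
Outfall 2: combined Q = 17.83 m³/s; C = (17.23·26.24 + 0.5960·704.0)/17.83 = 48.90 µg/L.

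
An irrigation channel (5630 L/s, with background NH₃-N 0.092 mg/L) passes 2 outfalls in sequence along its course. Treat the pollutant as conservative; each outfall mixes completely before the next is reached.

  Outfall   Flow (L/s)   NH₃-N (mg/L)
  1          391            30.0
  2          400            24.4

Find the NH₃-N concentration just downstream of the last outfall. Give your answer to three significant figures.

3.43 mg/L

Outfall 1: combined Q = 6021 L/s; C = (5630·0.09200 + 391.0·30.00)/6021 = 2.034 mg/L.
Outfall 2: combined Q = 6421 L/s; C = (6021·2.034 + 400.0·24.40)/6421 = 3.427 mg/L.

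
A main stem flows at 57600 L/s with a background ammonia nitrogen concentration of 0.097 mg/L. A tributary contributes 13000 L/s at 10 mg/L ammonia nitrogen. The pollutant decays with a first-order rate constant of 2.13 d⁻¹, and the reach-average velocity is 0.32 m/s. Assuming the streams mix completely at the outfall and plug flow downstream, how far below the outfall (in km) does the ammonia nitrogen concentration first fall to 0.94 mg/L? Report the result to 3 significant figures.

Conservation of mass: C = (57600·0.09700 + 13000·10.00) / 70600 = 135600/70600 = 1.920 mg/L.
Set 1.920·exp(−k·t) = 0.94 → t = ln(1.920/0.94)/k = 28980 s = 8.050 h.
Distance = v·t = 0.32·28980 = 9274 m = 9.274 km.

9.27 km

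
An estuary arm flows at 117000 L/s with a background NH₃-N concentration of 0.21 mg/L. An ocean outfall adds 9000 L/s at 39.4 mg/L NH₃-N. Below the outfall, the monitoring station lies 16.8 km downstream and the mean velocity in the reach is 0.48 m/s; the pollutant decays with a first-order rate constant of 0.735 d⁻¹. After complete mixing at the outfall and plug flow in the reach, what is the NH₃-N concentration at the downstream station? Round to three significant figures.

Mass balance: C = (117000·0.2100 + 9000·39.40) / 126000 = 379200/126000 = 3.009 mg/L.
Travel time t = 16.8·1000 / 0.48 = 35000 s = 9.722 h.
After decay, C = 3.009 × e^(−kt) = 3.009 × 0.7425 = 2.234 mg/L.

2.23 mg/L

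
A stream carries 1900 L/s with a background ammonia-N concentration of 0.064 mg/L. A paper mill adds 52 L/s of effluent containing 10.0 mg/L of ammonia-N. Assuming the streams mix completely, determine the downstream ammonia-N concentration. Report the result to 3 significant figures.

Conservation of mass: C = (1900·0.06400 + 52.00·10.00) / 1952 = 641.6/1952 = 0.3287 mg/L.

0.329 mg/L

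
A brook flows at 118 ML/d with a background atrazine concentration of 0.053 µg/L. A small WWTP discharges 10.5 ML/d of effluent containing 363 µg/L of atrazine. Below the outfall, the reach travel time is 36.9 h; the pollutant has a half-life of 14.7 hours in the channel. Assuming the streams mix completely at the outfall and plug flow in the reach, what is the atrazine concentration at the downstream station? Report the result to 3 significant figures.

5.22 µg/L

After mixing, C = (118.0·0.05300 + 10.50·363.0) / 128.5 = 3818/128.5 = 29.71 µg/L.
Half-life 14.7 h → k = ln 2 / 14.7 = 0.04715 h⁻¹ = 1.132 d⁻¹.
After decay, C = 29.71 × e^(−kt) = 29.71 × 0.1755 = 5.215 µg/L.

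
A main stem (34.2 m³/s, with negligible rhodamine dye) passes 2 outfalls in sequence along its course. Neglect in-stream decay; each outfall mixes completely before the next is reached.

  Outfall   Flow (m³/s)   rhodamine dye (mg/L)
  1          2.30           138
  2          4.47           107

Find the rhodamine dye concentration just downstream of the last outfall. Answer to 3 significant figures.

Outfall 1: combined Q = 36.50 m³/s; C = (34.20·0 + 2.300·138.0)/36.50 = 8.696 mg/L.
Outfall 2: combined Q = 40.97 m³/s; C = (36.50·8.696 + 4.470·107.0)/40.97 = 19.42 mg/L.

19.4 mg/L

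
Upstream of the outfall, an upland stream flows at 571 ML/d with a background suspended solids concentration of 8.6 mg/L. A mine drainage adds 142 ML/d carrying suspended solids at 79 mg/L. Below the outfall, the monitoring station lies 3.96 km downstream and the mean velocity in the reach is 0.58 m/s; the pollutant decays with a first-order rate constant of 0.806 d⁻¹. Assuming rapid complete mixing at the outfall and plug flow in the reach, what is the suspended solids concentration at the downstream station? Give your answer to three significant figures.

21.2 mg/L

After mixing, C = (571.0·8.600 + 142.0·79.00) / 713.0 = 16130/713.0 = 22.62 mg/L.
Travel time t = 3.96·1000 / 0.58 = 6828 s = 1.897 h.
Applying C = C₀e^(−kt): 22.62 × 0.9383 = 21.22 mg/L.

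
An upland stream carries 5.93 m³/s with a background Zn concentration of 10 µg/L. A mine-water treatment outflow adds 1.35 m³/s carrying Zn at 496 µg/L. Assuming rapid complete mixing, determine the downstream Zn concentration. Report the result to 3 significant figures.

100 µg/L

Conservation of mass: C = (5.930·10.00 + 1.350·496.0) / 7.280 = 728.9/7.280 = 100.1 µg/L.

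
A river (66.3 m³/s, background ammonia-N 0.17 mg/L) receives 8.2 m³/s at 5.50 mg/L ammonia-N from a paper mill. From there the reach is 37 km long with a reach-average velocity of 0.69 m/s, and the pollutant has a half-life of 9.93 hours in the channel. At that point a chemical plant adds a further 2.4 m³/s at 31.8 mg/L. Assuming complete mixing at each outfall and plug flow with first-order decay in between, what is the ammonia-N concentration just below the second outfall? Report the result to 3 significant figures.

Flow-weighted average: C = (66.30·0.1700 + 8.200·5.500) / 74.50 = 56.37/74.50 = 0.7567 mg/L; combined flow 74.50 m³/s.
Travel time t = 37·1000 / 0.69 = 53620 s = 14.90 h.
Half-life 9.93 h → k = ln 2 / 9.93 = 0.06980 h⁻¹ = 1.675 d⁻¹.
After decay, C = 0.7567 × e^(−kt) = 0.7567 × 0.3535 = 0.2675 mg/L.
Second outfall: C = (74.50·0.2675 + 2.400·31.80)/76.90 = 1.252 mg/L.

1.25 mg/L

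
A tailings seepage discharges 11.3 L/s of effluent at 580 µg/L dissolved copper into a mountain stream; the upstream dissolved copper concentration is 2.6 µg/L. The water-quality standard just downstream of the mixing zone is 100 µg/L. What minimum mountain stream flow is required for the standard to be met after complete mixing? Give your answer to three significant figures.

55.7 L/s

Set C_mix = 100: (Q·2.600 + 11.30·580.0) / (Q + 11.30) = 100
→ Q = 11.30·(580.0 − 100)/(100 − 2.600) = 55.69 L/s.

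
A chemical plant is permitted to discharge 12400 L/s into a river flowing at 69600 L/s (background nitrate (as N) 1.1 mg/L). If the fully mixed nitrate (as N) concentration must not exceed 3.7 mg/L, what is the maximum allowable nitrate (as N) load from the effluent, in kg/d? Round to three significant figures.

19600 kg/d

Mass balance at the limit: 69600·1.100 + 12400·Cₑ = 82000·3.7 → Cₑ = 18.29 mg/L.
12400 L/s = 12.40 m³/s. Load = 12.40 m³/s × 18.29 g/m³ × 86 400 s/d = 19600 kg/d.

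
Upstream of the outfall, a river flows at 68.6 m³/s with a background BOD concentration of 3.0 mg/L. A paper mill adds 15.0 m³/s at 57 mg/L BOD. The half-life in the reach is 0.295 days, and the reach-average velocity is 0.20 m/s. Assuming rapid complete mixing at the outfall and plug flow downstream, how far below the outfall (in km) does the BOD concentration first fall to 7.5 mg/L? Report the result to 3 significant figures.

3.87 km

Mixed concentration C = ΣQC/ΣQ = (68.60·3.000 + 15.00·57.00) / 83.60 = 1061/83.60 = 12.69 mg/L.
Half-life 0.295 d → k = ln 2 / 0.295 = 2.350 d⁻¹.
Set 12.69·exp(−k·t) = 7.5 → t = ln(12.69/7.5)/k = 19340 s = 5.371 h.
Distance = v·t = 0.20·19340 = 3867 m = 3.867 km.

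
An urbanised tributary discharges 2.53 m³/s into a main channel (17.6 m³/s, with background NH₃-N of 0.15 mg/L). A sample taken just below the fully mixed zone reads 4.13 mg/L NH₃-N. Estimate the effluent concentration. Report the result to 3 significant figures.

Mass balance: 17.60·0.1500 + 2.530·Cₑ = 20.13·4.130
→ Cₑ = (20.13·4.130 − 17.60·0.1500) / 2.530 = 31.82 mg/L.

31.8 mg/L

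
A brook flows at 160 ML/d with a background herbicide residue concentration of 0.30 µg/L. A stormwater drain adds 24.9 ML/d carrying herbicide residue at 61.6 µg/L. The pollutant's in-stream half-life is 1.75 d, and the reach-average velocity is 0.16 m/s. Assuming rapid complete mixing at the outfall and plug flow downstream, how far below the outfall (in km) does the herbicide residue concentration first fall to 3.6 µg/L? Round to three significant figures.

30.2 km

Mixed concentration C = ΣQC/ΣQ = (160.0·0.3000 + 24.90·61.60) / 184.9 = 1582/184.9 = 8.555 µg/L.
Half-life 1.75 d → k = ln 2 / 1.75 = 0.3961 d⁻¹.
Set 8.555·exp(−k·t) = 3.6 → t = ln(8.555/3.6)/k = 188800 s = 52.45 h.
Distance = v·t = 0.16·188800 = 30210 m = 30.21 km.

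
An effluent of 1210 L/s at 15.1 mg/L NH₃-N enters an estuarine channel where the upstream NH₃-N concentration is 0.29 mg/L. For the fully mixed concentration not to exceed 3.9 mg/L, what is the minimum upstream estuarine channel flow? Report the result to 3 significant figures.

Set C_mix = 3.9: (Q·0.2900 + 1210·15.10) / (Q + 1210) = 3.9
→ Q = 1210·(15.10 − 3.9)/(3.9 − 0.2900) = 3754 L/s.

3750 L/s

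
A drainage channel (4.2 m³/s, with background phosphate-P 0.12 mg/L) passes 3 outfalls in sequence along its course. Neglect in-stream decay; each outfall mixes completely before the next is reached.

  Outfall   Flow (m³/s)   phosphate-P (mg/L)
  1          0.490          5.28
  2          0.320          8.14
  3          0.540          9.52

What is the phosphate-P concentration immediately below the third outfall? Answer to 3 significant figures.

1.95 mg/L

After outfall 1: Q = 4.200 + 0.4900 = 4.690 m³/s; C = (4.200·0.1200 + 0.4900·5.280)/4.690 = 0.6591 mg/L.
After outfall 2: Q = 4.690 + 0.3200 = 5.010 m³/s; C = (4.690·0.6591 + 0.3200·8.140)/5.010 = 1.137 mg/L.
After outfall 3: Q = 5.010 + 0.5400 = 5.550 m³/s; C = (5.010·1.137 + 0.5400·9.520)/5.550 = 1.953 mg/L.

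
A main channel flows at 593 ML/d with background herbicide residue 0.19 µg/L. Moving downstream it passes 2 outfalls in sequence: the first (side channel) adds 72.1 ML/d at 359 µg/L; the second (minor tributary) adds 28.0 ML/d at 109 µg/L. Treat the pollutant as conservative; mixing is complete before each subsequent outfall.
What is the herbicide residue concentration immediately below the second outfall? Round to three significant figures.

41.9 µg/L

Below outfall 1: Q → 665.1 ML/d, C = (593.0·0.1900 + 72.10·359.0)/665.1 = 39.09 µg/L.
Below outfall 2: Q → 693.1 ML/d, C = (665.1·39.09 + 28.00·109.0)/693.1 = 41.91 µg/L.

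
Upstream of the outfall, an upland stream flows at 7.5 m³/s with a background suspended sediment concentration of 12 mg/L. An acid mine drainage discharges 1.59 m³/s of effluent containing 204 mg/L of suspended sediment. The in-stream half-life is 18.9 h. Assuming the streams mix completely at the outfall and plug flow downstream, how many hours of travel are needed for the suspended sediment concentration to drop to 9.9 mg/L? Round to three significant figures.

Mixed concentration C = ΣQC/ΣQ = (7.500·12.00 + 1.590·204.0) / 9.090 = 414.4/9.090 = 45.58 mg/L.
Half-life 18.9 h → k = ln 2 / 18.9 = 0.03667 h⁻¹ = 0.8802 d⁻¹.
45.58·exp(−k·t) = 9.9 → t = ln(45.58/9.9)/k = 149900 s = 41.64 h.

41.6 h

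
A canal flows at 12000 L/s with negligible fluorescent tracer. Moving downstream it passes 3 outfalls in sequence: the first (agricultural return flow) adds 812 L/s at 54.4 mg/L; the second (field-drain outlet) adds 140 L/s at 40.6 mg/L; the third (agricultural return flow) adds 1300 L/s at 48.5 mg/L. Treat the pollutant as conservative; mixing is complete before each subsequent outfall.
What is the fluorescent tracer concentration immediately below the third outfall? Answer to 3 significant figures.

Outfall 1: combined Q = 12810 L/s; C = (12000·0 + 812.0·54.40)/12810 = 3.448 mg/L.
Outfall 2: combined Q = 12950 L/s; C = (12810·3.448 + 140.0·40.60)/12950 = 3.849 mg/L.
Outfall 3: combined Q = 14250 L/s; C = (12950·3.849 + 1300·48.50)/14250 = 7.922 mg/L.

7.92 mg/L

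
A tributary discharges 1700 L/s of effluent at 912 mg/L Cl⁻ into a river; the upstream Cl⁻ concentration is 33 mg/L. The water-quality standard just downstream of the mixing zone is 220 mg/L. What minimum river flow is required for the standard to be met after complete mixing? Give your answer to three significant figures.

Set C_mix = 220: (Q·33.00 + 1700·912.0) / (Q + 1700) = 220
→ Q = 1700·(912.0 − 220)/(220 − 33.00) = 6291 L/s.

6290 L/s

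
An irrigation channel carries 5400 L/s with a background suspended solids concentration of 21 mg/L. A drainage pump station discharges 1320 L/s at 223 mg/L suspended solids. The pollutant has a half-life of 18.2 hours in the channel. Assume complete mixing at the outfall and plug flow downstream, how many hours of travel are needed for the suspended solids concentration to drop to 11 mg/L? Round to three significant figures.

Mass balance: C = (5400·21.00 + 1320·223.0) / 6720 = 407800/6720 = 60.68 mg/L.
Half-life 18.2 h → k = ln 2 / 18.2 = 0.03809 h⁻¹ = 0.9140 d⁻¹.
60.68·exp(−k·t) = 11 → t = ln(60.68/11)/k = 161400 s = 44.84 h.

44.8 h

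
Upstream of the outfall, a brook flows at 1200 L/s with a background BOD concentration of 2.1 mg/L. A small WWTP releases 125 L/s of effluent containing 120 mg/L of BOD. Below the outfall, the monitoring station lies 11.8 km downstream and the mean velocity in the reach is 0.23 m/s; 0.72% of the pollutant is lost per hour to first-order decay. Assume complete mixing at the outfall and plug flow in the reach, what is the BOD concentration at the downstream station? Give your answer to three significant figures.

After mixing, C = (1200·2.100 + 125.0·120.0) / 1325 = 17520/1325 = 13.22 mg/L.
Travel time t = 11.8·1000 / 0.23 = 51300 s = 14.25 h.
0.72%/h lost → k = −ln(1 − 0.0072) = 0.007226 h⁻¹.
After decay, C = 13.22 × e^(−kt) = 13.22 × 0.9021 = 11.93 mg/L.

11.9 mg/L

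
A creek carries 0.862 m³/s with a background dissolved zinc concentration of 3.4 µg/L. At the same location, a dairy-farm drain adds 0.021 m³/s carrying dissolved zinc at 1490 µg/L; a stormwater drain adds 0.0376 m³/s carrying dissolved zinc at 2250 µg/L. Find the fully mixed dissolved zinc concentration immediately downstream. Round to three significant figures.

Conservation of mass: C = (0.8620·3.400 + 0.02100·1490 + 0.03760·2250) / 0.9206 = 118.8/0.9206 = 129.1 µg/L.

129 µg/L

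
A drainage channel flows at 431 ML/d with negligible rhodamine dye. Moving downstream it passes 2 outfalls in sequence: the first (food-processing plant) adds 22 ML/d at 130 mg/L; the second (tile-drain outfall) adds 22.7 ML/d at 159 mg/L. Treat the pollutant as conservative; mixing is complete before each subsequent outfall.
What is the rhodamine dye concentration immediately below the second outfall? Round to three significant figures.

Below outfall 1: Q → 453.0 ML/d, C = (431.0·0 + 22.00·130.0)/453.0 = 6.313 mg/L.
Below outfall 2: Q → 475.7 ML/d, C = (453.0·6.313 + 22.70·159.0)/475.7 = 13.60 mg/L.

13.6 mg/L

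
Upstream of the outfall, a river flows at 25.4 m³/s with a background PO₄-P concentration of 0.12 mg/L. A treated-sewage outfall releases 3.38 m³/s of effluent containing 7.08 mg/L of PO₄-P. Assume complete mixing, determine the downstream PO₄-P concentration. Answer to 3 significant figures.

0.937 mg/L

After mixing, C = (25.40·0.1200 + 3.380·7.080) / 28.78 = 26.98/28.78 = 0.9374 mg/L.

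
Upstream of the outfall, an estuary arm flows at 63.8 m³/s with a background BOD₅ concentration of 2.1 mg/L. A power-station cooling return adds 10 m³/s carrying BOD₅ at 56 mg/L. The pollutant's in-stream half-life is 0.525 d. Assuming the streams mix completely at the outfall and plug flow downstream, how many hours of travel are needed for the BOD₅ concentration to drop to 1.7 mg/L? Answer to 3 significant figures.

After mixing, C = (63.80·2.100 + 10.00·56.00) / 73.80 = 694.0/73.80 = 9.404 mg/L.
Half-life 0.525 d → k = ln 2 / 0.525 = 1.320 d⁻¹.
9.404·exp(−k·t) = 1.7 → t = ln(9.404/1.7)/k = 111900 s = 31.09 h.

31.1 h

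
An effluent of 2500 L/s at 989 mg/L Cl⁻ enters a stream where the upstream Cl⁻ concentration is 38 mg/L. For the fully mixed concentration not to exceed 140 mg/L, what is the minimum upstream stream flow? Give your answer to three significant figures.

20800 L/s

Set C_mix = 140: (Q·38.00 + 2500·989.0) / (Q + 2500) = 140
→ Q = 2500·(989.0 − 140)/(140 − 38.00) = 20810 L/s.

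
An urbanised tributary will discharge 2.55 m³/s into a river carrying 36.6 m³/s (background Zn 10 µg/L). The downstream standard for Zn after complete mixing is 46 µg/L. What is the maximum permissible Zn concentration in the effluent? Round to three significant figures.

563 µg/L

At the limit, (Qr·Cr + Qe·Cₑ)/(Qr + Qe) = 46:
Cₑ = (39.15·46 − 36.60·10.00) / 2.550 = 562.7 µg/L.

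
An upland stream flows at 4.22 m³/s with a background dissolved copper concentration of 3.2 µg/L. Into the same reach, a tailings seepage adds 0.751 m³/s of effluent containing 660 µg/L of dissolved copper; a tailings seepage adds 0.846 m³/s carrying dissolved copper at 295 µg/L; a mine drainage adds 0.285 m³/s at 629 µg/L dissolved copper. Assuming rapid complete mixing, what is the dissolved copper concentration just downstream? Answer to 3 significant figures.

154 µg/L

After mixing, C = (4.220·3.200 + 0.7510·660.0 + 0.8460·295.0 + 0.2850·629.0) / 6.102 = 938.0/6.102 = 153.7 µg/L.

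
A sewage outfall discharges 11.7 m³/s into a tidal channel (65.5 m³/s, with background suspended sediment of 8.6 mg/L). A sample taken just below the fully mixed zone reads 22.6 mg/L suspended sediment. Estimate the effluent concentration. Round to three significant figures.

101 mg/L

Mass balance: 65.50·8.600 + 11.70·Cₑ = 77.20·22.60
→ Cₑ = (77.20·22.60 − 65.50·8.600) / 11.70 = 101.0 mg/L.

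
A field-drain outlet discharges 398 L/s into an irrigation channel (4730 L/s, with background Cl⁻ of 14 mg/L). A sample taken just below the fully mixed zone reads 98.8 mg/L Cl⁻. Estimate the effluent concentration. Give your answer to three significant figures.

Mass balance: 4730·14.00 + 398.0·Cₑ = 5128·98.80
→ Cₑ = (5128·98.80 − 4730·14.00) / 398.0 = 1107 mg/L.

1110 mg/L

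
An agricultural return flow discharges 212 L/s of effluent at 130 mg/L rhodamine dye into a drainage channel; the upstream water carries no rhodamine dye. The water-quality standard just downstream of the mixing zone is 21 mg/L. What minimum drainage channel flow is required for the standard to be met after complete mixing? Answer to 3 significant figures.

Set C_mix = 21: (Q·0 + 212.0·130.0) / (Q + 212.0) = 21
→ Q = 212.0·(130.0 − 21)/(21 − 0) = 1100 L/s.

1100 L/s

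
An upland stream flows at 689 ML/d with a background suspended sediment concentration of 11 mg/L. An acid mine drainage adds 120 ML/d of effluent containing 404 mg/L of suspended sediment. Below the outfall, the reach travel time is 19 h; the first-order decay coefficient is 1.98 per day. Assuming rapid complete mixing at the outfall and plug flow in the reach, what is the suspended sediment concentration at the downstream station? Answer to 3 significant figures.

14.5 mg/L

After mixing, C = (689.0·11.00 + 120.0·404.0) / 809.0 = 56060/809.0 = 69.29 mg/L.
Decay over the reach: 69.29·exp(−kt) = 69.29·0.2086 = 14.45 mg/L.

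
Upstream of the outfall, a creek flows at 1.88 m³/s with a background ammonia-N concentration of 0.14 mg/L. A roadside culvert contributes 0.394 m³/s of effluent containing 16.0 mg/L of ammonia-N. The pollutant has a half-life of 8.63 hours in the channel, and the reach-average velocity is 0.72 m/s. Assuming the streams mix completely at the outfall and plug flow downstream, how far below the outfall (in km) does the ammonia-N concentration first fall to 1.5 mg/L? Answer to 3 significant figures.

After mixing, C = (1.880·0.1400 + 0.3940·16.00) / 2.274 = 6.567/2.274 = 2.888 mg/L.
Half-life 8.63 h → k = ln 2 / 8.63 = 0.08032 h⁻¹ = 1.928 d⁻¹.
Set 2.888·exp(−k·t) = 1.5 → t = ln(2.888/1.5)/k = 29360 s = 8.156 h.
Distance = v·t = 0.72·29360 = 21140 m = 21.14 km.

21.1 km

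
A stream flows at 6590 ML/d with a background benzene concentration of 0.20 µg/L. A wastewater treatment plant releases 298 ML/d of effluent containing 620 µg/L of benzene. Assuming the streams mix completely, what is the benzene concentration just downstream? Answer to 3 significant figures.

Conservation of mass: C = (6590·0.2000 + 298.0·620.0) / 6888 = 186100/6888 = 27.01 µg/L.

27.0 µg/L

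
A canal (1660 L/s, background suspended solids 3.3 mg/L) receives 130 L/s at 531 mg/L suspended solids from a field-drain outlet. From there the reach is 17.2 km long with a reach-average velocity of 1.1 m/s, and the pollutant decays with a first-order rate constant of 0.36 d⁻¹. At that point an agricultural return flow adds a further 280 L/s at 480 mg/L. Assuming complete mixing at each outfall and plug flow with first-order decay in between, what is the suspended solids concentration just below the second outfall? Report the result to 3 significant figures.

Flow-weighted average: C = (1660·3.300 + 130.0·531.0) / 1790 = 74510/1790 = 41.62 mg/L; combined flow 1790 L/s.
Travel time t = 17.2·1000 / 1.1 = 15640 s = 4.343 h.
First-order decay: C = 41.62·exp(−k·t) = 41.62·0.9369 = 39.00 mg/L.
At the second outfall, C = (1790·39.00 + 280.0·480.0) / (1790 + 280.0) = 98.65 mg/L.

98.7 mg/L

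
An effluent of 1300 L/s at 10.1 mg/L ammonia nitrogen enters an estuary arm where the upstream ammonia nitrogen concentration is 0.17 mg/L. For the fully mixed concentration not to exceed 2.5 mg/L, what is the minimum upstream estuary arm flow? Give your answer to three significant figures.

Set C_mix = 2.5: (Q·0.1700 + 1300·10.10) / (Q + 1300) = 2.5
→ Q = 1300·(10.10 − 2.5)/(2.5 − 0.1700) = 4240 L/s.

4240 L/s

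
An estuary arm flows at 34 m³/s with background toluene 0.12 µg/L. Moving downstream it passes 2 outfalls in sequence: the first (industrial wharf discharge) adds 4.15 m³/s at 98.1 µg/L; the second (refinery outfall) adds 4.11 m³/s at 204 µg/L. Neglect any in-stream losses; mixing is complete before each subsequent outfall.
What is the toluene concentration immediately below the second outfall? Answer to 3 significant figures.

29.6 µg/L

Below outfall 1: Q → 38.15 m³/s, C = (34.00·0.1200 + 4.150·98.10)/38.15 = 10.78 µg/L.
Below outfall 2: Q → 42.26 m³/s, C = (38.15·10.78 + 4.110·204.0)/42.26 = 29.57 µg/L.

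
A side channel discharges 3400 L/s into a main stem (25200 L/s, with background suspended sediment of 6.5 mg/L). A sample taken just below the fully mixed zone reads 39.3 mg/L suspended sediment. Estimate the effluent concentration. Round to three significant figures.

Mass balance: 25200·6.500 + 3400·Cₑ = 28600·39.30
→ Cₑ = (28600·39.30 − 25200·6.500) / 3400 = 282.4 mg/L.

282 mg/L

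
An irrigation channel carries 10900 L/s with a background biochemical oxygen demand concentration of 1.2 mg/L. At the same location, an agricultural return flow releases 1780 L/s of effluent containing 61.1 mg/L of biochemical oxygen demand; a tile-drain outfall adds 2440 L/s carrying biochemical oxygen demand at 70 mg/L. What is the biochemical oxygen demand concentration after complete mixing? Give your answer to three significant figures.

19.4 mg/L

Mixed concentration C = ΣQC/ΣQ = (10900·1.200 + 1780·61.10 + 2440·70.00) / 15120 = 292600/15120 = 19.35 mg/L.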